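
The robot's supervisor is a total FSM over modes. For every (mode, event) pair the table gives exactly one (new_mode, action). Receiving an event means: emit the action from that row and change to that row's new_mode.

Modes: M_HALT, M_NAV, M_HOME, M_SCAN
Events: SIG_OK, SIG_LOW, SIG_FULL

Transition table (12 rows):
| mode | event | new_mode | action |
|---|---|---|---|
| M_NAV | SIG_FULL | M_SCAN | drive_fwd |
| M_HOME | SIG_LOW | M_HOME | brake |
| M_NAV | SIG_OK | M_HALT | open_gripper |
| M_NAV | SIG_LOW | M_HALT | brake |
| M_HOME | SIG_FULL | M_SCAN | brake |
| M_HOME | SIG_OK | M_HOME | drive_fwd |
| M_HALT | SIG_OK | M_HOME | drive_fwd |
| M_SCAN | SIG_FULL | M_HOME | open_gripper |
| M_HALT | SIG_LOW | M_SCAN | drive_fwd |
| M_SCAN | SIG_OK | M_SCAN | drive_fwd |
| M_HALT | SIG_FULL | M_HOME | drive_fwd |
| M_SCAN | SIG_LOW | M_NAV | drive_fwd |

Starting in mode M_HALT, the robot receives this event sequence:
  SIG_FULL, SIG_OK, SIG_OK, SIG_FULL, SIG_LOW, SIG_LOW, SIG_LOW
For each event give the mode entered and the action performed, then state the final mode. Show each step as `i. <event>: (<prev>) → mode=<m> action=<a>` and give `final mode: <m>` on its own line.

final mode: M_SCAN

1. SIG_FULL: (M_HALT) → mode=M_HOME action=drive_fwd
2. SIG_OK: (M_HOME) → mode=M_HOME action=drive_fwd
3. SIG_OK: (M_HOME) → mode=M_HOME action=drive_fwd
4. SIG_FULL: (M_HOME) → mode=M_SCAN action=brake
5. SIG_LOW: (M_SCAN) → mode=M_NAV action=drive_fwd
6. SIG_LOW: (M_NAV) → mode=M_HALT action=brake
7. SIG_LOW: (M_HALT) → mode=M_SCAN action=drive_fwd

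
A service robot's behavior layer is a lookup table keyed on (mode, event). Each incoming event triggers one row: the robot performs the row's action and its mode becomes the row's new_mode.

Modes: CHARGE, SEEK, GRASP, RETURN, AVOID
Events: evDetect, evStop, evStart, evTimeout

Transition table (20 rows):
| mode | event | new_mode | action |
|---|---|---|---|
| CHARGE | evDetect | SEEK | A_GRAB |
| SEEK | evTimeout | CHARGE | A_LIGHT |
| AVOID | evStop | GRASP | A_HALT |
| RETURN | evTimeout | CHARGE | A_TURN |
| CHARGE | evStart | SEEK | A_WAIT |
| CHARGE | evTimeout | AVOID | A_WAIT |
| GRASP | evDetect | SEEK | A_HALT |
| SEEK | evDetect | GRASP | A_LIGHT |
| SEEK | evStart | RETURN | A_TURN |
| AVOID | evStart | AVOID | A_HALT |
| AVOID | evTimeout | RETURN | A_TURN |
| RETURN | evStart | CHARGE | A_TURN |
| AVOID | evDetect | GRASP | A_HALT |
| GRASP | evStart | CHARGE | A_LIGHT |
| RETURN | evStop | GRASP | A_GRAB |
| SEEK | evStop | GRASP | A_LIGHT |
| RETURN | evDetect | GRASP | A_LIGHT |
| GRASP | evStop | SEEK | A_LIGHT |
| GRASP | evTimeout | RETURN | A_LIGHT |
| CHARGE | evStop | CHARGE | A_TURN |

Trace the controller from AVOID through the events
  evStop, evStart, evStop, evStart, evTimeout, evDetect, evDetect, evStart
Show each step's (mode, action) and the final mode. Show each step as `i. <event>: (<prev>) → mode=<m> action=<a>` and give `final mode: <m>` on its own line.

1. evStop: (AVOID) → mode=GRASP action=A_HALT
2. evStart: (GRASP) → mode=CHARGE action=A_LIGHT
3. evStop: (CHARGE) → mode=CHARGE action=A_TURN
4. evStart: (CHARGE) → mode=SEEK action=A_WAIT
5. evTimeout: (SEEK) → mode=CHARGE action=A_LIGHT
6. evDetect: (CHARGE) → mode=SEEK action=A_GRAB
7. evDetect: (SEEK) → mode=GRASP action=A_LIGHT
8. evStart: (GRASP) → mode=CHARGE action=A_LIGHT

final mode: CHARGE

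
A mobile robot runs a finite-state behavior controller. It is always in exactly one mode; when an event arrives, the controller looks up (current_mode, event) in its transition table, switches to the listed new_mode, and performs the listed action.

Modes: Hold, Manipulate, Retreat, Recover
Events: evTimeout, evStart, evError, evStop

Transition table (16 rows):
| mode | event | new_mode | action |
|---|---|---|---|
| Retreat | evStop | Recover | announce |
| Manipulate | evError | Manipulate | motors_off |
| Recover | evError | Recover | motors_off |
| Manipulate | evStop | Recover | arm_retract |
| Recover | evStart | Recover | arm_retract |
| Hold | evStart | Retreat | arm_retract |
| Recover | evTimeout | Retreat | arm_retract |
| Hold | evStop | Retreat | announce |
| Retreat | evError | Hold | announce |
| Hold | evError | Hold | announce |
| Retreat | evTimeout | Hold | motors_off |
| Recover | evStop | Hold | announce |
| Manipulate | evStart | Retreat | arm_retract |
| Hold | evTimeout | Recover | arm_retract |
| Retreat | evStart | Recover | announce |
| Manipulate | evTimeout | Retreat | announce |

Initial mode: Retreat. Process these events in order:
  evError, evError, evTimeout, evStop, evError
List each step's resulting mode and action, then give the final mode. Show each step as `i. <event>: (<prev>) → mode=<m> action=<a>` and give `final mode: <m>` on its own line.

final mode: Hold

1. evError: (Retreat) → mode=Hold action=announce
2. evError: (Hold) → mode=Hold action=announce
3. evTimeout: (Hold) → mode=Recover action=arm_retract
4. evStop: (Recover) → mode=Hold action=announce
5. evError: (Hold) → mode=Hold action=announce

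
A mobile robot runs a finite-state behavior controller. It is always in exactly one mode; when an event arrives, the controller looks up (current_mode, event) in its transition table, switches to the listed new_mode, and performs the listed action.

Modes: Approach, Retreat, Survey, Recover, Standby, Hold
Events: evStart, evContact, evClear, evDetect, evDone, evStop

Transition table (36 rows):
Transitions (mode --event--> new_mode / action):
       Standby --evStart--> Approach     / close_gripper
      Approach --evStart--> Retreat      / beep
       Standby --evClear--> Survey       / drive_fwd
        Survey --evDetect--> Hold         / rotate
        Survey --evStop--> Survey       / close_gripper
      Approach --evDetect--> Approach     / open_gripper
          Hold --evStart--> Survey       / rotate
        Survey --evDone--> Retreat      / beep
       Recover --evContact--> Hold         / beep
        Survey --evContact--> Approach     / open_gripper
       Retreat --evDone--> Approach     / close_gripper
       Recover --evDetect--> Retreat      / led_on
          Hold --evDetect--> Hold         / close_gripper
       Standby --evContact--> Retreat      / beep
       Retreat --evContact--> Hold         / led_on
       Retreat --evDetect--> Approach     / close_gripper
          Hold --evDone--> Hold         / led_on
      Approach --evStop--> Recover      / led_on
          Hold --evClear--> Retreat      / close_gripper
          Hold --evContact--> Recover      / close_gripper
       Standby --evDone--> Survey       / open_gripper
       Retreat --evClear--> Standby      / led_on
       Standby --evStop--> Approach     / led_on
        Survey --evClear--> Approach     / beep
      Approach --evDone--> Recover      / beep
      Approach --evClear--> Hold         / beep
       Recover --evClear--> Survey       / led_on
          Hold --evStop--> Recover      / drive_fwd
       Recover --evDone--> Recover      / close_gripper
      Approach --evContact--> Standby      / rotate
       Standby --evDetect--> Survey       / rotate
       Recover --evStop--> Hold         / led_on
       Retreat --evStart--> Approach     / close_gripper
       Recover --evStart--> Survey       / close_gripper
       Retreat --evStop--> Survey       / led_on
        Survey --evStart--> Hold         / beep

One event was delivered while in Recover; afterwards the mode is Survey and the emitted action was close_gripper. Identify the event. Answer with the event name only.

evStart

try evStart: (Recover, evStart) → (Survey, close_gripper)  ← matches
try evContact: (Recover, evContact) → (Hold, beep)
try evClear: (Recover, evClear) → (Survey, led_on)
try evDetect: (Recover, evDetect) → (Retreat, led_on)
try evDone: (Recover, evDone) → (Recover, close_gripper)
try evStop: (Recover, evStop) → (Hold, led_on)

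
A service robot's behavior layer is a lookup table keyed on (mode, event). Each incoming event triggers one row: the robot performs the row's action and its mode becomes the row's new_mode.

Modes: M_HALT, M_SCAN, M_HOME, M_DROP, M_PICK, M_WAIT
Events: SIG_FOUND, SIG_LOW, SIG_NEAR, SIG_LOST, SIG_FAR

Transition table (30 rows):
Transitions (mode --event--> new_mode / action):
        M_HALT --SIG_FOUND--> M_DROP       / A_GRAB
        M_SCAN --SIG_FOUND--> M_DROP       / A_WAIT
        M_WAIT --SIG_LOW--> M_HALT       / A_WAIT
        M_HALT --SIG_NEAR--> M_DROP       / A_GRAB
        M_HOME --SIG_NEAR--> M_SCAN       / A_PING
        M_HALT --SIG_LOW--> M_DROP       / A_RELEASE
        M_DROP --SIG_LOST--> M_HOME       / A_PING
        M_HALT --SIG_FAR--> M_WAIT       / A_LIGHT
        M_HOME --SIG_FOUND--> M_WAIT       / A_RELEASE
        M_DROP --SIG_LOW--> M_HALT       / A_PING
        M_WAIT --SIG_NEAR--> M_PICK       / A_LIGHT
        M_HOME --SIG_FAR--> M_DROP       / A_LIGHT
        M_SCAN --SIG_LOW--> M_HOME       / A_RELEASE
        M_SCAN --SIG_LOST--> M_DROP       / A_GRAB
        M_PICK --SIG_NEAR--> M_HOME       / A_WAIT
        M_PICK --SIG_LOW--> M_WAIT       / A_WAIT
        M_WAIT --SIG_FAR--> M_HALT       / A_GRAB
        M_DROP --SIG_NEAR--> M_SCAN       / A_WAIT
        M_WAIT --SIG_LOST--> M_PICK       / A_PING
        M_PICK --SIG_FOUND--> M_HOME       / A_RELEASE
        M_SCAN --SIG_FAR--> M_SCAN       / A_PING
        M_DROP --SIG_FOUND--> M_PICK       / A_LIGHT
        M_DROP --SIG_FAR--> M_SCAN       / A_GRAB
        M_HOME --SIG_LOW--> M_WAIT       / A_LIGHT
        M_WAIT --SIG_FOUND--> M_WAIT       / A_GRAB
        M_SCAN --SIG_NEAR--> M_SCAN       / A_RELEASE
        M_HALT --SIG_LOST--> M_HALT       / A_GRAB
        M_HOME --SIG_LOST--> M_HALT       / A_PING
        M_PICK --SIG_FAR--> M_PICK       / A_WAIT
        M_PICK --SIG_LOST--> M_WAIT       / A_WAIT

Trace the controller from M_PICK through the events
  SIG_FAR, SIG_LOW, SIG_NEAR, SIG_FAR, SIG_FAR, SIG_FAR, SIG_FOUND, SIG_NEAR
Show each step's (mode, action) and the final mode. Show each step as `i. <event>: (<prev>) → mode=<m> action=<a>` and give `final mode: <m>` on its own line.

final mode: M_SCAN

1. SIG_FAR: (M_PICK) → mode=M_PICK action=A_WAIT
2. SIG_LOW: (M_PICK) → mode=M_WAIT action=A_WAIT
3. SIG_NEAR: (M_WAIT) → mode=M_PICK action=A_LIGHT
4. SIG_FAR: (M_PICK) → mode=M_PICK action=A_WAIT
5. SIG_FAR: (M_PICK) → mode=M_PICK action=A_WAIT
6. SIG_FAR: (M_PICK) → mode=M_PICK action=A_WAIT
7. SIG_FOUND: (M_PICK) → mode=M_HOME action=A_RELEASE
8. SIG_NEAR: (M_HOME) → mode=M_SCAN action=A_PING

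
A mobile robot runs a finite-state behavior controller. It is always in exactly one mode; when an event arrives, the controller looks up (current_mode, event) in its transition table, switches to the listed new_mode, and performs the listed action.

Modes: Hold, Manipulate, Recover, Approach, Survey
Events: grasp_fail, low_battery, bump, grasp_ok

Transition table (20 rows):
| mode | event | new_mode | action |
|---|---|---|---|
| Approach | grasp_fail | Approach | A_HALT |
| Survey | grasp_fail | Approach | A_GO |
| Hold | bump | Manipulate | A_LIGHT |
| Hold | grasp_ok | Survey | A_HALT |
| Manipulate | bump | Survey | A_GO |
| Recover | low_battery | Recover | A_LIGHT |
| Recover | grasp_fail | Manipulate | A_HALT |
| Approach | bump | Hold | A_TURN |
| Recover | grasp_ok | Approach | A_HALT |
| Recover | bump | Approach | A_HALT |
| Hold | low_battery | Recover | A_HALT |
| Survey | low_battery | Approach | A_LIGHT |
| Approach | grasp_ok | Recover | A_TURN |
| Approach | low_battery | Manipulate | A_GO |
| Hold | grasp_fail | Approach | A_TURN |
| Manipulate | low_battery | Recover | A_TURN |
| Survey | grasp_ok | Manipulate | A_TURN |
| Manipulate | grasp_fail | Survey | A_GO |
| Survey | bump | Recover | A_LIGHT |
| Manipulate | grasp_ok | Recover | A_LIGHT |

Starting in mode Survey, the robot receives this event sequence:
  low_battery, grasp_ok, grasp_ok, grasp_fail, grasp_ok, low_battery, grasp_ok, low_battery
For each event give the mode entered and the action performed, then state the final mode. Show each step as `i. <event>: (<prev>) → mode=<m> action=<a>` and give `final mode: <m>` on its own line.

1. low_battery: (Survey) → mode=Approach action=A_LIGHT
2. grasp_ok: (Approach) → mode=Recover action=A_TURN
3. grasp_ok: (Recover) → mode=Approach action=A_HALT
4. grasp_fail: (Approach) → mode=Approach action=A_HALT
5. grasp_ok: (Approach) → mode=Recover action=A_TURN
6. low_battery: (Recover) → mode=Recover action=A_LIGHT
7. grasp_ok: (Recover) → mode=Approach action=A_HALT
8. low_battery: (Approach) → mode=Manipulate action=A_GO

final mode: Manipulate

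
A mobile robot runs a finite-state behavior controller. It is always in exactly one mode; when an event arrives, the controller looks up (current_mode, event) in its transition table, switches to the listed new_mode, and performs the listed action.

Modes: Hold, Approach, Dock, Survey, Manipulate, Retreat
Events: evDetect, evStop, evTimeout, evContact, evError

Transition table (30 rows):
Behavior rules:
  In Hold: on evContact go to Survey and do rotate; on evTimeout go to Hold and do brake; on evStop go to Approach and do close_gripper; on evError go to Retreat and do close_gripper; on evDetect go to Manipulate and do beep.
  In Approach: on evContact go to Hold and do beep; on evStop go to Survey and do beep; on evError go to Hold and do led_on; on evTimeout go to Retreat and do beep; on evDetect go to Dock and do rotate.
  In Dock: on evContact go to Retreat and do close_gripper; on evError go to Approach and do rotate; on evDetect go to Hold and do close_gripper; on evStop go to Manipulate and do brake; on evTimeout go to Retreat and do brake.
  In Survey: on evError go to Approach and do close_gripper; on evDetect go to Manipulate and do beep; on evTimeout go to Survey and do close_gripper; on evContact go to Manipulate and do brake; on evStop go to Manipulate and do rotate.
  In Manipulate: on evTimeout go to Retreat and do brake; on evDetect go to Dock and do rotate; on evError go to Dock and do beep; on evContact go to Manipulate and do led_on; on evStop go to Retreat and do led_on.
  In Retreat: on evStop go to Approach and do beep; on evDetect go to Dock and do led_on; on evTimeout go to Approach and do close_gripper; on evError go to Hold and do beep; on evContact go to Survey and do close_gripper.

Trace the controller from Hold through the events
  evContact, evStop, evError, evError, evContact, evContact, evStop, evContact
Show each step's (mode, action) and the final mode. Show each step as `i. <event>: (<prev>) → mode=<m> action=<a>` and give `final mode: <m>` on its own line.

final mode: Manipulate

1. evContact: (Hold) → mode=Survey action=rotate
2. evStop: (Survey) → mode=Manipulate action=rotate
3. evError: (Manipulate) → mode=Dock action=beep
4. evError: (Dock) → mode=Approach action=rotate
5. evContact: (Approach) → mode=Hold action=beep
6. evContact: (Hold) → mode=Survey action=rotate
7. evStop: (Survey) → mode=Manipulate action=rotate
8. evContact: (Manipulate) → mode=Manipulate action=led_on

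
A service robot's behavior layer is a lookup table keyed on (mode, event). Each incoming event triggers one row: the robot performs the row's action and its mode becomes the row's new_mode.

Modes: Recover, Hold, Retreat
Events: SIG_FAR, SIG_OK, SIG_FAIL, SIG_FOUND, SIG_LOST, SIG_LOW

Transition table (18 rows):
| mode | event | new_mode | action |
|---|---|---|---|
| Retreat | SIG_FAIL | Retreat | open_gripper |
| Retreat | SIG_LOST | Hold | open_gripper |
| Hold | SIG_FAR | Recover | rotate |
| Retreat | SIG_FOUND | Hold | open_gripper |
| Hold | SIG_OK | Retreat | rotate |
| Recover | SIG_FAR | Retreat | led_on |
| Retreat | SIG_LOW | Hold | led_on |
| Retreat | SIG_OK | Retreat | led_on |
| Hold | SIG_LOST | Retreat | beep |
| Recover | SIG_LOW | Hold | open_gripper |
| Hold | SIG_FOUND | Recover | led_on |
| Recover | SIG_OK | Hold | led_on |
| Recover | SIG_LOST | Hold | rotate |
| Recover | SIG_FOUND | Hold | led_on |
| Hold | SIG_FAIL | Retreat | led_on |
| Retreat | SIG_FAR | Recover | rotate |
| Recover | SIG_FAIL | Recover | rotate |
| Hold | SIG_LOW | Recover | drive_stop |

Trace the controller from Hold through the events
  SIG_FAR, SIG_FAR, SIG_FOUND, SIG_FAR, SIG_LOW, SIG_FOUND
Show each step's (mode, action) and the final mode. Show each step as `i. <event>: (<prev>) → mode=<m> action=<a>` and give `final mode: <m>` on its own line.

final mode: Recover

1. SIG_FAR: (Hold) → mode=Recover action=rotate
2. SIG_FAR: (Recover) → mode=Retreat action=led_on
3. SIG_FOUND: (Retreat) → mode=Hold action=open_gripper
4. SIG_FAR: (Hold) → mode=Recover action=rotate
5. SIG_LOW: (Recover) → mode=Hold action=open_gripper
6. SIG_FOUND: (Hold) → mode=Recover action=led_on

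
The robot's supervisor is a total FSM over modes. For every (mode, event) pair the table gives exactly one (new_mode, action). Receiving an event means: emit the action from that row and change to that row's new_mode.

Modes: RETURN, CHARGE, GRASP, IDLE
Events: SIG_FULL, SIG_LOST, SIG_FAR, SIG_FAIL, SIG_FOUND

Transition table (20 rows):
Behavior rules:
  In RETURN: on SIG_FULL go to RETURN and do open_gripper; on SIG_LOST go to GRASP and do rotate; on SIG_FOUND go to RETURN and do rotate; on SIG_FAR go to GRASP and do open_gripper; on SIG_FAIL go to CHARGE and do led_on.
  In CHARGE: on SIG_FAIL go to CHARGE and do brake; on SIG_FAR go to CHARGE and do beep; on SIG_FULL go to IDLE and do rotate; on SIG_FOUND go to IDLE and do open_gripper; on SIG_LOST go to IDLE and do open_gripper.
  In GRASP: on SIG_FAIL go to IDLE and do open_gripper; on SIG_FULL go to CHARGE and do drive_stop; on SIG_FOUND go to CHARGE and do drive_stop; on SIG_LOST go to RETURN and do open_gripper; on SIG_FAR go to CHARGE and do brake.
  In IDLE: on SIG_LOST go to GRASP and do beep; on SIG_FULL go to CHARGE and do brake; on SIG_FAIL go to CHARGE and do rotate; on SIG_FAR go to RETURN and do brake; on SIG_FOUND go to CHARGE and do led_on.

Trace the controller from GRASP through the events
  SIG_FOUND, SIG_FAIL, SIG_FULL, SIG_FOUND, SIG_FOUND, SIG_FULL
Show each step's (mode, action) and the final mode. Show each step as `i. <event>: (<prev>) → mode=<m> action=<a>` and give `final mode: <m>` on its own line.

1. SIG_FOUND: (GRASP) → mode=CHARGE action=drive_stop
2. SIG_FAIL: (CHARGE) → mode=CHARGE action=brake
3. SIG_FULL: (CHARGE) → mode=IDLE action=rotate
4. SIG_FOUND: (IDLE) → mode=CHARGE action=led_on
5. SIG_FOUND: (CHARGE) → mode=IDLE action=open_gripper
6. SIG_FULL: (IDLE) → mode=CHARGE action=brake

final mode: CHARGE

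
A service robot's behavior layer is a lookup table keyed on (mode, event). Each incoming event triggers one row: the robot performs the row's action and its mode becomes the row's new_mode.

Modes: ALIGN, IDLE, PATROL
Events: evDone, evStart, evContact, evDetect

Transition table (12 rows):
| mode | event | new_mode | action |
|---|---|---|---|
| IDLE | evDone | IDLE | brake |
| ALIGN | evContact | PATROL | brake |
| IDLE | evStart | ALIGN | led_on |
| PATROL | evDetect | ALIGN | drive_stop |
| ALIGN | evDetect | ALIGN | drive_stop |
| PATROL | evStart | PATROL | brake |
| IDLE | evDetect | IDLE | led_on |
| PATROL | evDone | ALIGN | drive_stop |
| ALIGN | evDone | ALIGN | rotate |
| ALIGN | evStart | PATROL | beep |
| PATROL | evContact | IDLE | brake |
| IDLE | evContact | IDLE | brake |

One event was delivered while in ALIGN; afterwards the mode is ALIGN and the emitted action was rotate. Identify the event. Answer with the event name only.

evDone

try evDone: (ALIGN, evDone) → (ALIGN, rotate)  ← matches
try evStart: (ALIGN, evStart) → (PATROL, beep)
try evContact: (ALIGN, evContact) → (PATROL, brake)
try evDetect: (ALIGN, evDetect) → (ALIGN, drive_stop)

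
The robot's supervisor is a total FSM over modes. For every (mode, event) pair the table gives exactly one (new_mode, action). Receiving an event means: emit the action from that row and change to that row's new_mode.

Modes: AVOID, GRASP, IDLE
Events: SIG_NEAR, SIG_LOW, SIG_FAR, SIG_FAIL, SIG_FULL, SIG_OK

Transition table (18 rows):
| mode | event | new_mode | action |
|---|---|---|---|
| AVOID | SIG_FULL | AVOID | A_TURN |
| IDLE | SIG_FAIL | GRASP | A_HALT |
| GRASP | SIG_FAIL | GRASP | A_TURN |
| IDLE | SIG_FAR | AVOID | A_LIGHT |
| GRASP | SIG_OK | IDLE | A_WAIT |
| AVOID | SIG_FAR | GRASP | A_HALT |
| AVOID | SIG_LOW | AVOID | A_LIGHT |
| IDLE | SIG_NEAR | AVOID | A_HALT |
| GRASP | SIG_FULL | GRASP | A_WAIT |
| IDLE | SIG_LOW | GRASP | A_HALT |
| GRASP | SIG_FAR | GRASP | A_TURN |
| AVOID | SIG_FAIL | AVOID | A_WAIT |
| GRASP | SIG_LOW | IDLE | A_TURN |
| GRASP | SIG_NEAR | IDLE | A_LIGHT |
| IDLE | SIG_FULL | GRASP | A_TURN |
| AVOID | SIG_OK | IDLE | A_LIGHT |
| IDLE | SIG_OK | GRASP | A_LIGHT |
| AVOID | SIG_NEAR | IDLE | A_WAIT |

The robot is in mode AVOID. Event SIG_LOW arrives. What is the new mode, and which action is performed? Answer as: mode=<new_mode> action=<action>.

mode=AVOID action=A_LIGHT

current mode = AVOID; filter table to that mode:
  (AVOID, SIG_FULL) → (AVOID, A_TURN)
  (AVOID, SIG_FAR) → (GRASP, A_HALT)
  (AVOID, SIG_LOW) → (AVOID, A_LIGHT)  ← event matches
  (AVOID, SIG_FAIL) → (AVOID, A_WAIT)
  (AVOID, SIG_OK) → (IDLE, A_LIGHT)
  (AVOID, SIG_NEAR) → (IDLE, A_WAIT)
event = SIG_LOW selects (AVOID, A_LIGHT)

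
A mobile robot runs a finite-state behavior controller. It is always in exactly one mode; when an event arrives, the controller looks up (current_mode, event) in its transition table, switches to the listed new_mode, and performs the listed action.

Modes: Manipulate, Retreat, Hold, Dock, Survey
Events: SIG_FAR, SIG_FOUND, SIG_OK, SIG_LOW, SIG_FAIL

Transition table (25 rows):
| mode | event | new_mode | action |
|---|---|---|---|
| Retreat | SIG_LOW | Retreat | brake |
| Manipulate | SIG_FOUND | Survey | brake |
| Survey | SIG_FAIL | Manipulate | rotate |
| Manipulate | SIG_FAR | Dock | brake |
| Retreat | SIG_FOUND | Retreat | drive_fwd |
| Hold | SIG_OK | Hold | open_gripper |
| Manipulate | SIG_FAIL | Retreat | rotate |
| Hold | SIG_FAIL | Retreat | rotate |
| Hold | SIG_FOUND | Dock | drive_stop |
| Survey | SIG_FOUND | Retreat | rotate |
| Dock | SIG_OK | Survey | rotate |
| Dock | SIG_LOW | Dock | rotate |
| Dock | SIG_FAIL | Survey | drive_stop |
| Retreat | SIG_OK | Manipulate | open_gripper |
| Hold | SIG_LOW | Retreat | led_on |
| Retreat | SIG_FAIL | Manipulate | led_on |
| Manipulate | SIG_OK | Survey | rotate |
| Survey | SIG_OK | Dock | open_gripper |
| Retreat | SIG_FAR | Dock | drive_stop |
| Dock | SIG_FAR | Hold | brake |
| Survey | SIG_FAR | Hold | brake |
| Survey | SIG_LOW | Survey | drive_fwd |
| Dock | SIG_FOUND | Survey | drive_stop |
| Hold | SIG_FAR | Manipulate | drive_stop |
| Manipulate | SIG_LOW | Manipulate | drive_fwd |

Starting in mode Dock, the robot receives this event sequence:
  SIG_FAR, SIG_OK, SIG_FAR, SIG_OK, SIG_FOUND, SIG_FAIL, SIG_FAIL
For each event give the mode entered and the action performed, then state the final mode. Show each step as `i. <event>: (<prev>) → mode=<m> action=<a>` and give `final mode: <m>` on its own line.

final mode: Retreat

1. SIG_FAR: (Dock) → mode=Hold action=brake
2. SIG_OK: (Hold) → mode=Hold action=open_gripper
3. SIG_FAR: (Hold) → mode=Manipulate action=drive_stop
4. SIG_OK: (Manipulate) → mode=Survey action=rotate
5. SIG_FOUND: (Survey) → mode=Retreat action=rotate
6. SIG_FAIL: (Retreat) → mode=Manipulate action=led_on
7. SIG_FAIL: (Manipulate) → mode=Retreat action=rotate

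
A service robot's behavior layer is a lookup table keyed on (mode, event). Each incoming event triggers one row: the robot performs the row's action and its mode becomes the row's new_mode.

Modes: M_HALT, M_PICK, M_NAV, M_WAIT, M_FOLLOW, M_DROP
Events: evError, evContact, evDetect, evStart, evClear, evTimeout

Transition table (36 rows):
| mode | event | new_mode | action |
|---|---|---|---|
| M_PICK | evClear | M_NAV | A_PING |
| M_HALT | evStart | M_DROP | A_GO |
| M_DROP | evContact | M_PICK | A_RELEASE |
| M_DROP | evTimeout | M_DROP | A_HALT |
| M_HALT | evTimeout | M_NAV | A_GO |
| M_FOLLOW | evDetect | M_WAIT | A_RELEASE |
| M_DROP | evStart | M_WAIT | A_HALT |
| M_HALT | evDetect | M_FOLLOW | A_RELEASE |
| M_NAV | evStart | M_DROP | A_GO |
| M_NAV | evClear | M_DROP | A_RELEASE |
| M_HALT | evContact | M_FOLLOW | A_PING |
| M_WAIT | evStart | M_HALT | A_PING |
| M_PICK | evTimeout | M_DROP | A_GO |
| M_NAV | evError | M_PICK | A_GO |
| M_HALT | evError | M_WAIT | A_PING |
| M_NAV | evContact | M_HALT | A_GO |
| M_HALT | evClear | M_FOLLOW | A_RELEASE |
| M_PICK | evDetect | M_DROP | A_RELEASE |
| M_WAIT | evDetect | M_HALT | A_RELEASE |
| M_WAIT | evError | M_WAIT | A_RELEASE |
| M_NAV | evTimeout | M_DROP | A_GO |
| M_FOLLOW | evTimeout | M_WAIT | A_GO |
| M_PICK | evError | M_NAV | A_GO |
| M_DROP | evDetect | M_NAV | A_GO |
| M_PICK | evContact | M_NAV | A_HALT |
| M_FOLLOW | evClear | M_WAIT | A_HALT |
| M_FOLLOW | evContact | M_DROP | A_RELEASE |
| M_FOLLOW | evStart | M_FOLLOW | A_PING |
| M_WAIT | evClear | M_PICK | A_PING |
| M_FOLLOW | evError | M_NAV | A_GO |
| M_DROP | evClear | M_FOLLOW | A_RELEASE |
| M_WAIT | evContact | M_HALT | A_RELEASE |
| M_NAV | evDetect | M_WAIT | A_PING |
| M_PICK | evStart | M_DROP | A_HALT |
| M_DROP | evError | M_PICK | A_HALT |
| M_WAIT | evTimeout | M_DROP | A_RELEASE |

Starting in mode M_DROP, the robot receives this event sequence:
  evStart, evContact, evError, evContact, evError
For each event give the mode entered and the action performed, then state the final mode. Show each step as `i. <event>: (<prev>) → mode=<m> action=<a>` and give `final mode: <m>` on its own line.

1. evStart: (M_DROP) → mode=M_WAIT action=A_HALT
2. evContact: (M_WAIT) → mode=M_HALT action=A_RELEASE
3. evError: (M_HALT) → mode=M_WAIT action=A_PING
4. evContact: (M_WAIT) → mode=M_HALT action=A_RELEASE
5. evError: (M_HALT) → mode=M_WAIT action=A_PING

final mode: M_WAIT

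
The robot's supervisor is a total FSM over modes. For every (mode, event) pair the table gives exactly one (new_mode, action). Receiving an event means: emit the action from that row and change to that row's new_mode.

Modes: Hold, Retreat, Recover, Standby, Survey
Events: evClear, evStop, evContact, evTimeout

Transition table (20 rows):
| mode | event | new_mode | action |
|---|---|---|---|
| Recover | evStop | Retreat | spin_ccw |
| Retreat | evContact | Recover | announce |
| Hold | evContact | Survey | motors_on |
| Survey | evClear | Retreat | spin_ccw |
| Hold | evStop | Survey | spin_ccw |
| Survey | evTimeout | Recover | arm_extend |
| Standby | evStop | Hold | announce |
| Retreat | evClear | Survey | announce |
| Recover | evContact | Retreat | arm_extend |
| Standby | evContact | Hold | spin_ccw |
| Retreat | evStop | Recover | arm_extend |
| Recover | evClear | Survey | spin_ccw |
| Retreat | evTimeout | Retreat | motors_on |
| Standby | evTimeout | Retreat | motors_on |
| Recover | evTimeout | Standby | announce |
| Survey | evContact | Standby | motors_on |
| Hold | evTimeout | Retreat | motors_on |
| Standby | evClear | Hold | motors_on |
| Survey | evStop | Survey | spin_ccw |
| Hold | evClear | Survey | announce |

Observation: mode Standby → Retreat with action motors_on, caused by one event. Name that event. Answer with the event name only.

try evClear: (Standby, evClear) → (Hold, motors_on)
try evStop: (Standby, evStop) → (Hold, announce)
try evContact: (Standby, evContact) → (Hold, spin_ccw)
try evTimeout: (Standby, evTimeout) → (Retreat, motors_on)  ← matches

evTimeout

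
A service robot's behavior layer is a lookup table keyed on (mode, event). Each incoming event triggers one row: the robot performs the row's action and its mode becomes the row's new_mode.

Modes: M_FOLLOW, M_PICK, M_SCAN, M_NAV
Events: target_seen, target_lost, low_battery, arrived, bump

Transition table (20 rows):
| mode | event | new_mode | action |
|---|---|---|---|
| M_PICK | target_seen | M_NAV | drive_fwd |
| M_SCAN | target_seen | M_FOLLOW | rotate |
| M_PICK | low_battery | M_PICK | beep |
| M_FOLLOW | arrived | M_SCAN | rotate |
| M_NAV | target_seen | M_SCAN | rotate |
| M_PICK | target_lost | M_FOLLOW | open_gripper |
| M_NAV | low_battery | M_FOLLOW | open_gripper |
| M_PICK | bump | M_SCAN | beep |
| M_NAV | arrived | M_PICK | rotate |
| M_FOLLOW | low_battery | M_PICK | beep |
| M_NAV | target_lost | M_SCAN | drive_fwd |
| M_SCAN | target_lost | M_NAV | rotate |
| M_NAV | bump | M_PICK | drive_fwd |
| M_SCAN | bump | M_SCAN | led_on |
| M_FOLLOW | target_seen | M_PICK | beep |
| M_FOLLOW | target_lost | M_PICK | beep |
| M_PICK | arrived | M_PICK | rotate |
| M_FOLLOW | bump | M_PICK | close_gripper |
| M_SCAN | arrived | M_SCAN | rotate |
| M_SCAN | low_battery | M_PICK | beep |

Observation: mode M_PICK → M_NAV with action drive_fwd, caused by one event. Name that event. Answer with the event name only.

try target_seen: (M_PICK, target_seen) → (M_NAV, drive_fwd)  ← matches
try target_lost: (M_PICK, target_lost) → (M_FOLLOW, open_gripper)
try low_battery: (M_PICK, low_battery) → (M_PICK, beep)
try arrived: (M_PICK, arrived) → (M_PICK, rotate)
try bump: (M_PICK, bump) → (M_SCAN, beep)

target_seen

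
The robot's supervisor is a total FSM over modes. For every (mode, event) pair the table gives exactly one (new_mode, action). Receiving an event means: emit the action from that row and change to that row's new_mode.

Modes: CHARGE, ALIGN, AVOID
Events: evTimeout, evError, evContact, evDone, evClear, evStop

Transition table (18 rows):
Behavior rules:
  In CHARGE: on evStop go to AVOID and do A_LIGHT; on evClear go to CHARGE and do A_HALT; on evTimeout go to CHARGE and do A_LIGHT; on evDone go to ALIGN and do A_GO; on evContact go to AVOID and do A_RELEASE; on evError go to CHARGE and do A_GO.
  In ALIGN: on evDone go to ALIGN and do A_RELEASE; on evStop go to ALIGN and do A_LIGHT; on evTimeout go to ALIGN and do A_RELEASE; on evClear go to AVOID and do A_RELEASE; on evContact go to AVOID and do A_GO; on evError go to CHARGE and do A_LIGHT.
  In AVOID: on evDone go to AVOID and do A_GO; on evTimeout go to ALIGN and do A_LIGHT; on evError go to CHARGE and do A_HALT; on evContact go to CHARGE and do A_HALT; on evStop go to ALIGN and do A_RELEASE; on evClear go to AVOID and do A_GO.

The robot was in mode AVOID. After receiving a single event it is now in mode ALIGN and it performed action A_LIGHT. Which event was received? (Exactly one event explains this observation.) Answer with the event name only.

evTimeout

try evTimeout: (AVOID, evTimeout) → (ALIGN, A_LIGHT)  ← matches
try evError: (AVOID, evError) → (CHARGE, A_HALT)
try evContact: (AVOID, evContact) → (CHARGE, A_HALT)
try evDone: (AVOID, evDone) → (AVOID, A_GO)
try evClear: (AVOID, evClear) → (AVOID, A_GO)
try evStop: (AVOID, evStop) → (ALIGN, A_RELEASE)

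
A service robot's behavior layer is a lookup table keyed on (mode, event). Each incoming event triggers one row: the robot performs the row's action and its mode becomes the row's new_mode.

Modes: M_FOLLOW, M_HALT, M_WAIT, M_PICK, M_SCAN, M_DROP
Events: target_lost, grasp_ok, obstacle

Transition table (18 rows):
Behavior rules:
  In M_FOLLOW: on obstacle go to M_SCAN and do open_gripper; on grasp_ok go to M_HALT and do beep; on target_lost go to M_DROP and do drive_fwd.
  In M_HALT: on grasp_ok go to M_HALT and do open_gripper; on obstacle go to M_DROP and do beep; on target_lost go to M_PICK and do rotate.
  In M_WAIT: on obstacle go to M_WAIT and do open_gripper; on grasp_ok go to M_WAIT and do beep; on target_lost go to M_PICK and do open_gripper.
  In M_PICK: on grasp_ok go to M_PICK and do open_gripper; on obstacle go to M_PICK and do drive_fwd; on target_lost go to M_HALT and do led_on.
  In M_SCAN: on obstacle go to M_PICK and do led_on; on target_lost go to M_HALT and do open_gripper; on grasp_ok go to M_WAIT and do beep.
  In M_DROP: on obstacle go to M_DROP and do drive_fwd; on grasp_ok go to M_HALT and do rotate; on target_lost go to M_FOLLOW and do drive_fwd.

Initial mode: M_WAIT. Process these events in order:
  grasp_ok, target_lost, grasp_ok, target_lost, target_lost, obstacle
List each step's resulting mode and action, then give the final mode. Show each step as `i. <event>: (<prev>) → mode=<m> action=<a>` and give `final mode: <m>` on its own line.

1. grasp_ok: (M_WAIT) → mode=M_WAIT action=beep
2. target_lost: (M_WAIT) → mode=M_PICK action=open_gripper
3. grasp_ok: (M_PICK) → mode=M_PICK action=open_gripper
4. target_lost: (M_PICK) → mode=M_HALT action=led_on
5. target_lost: (M_HALT) → mode=M_PICK action=rotate
6. obstacle: (M_PICK) → mode=M_PICK action=drive_fwd

final mode: M_PICK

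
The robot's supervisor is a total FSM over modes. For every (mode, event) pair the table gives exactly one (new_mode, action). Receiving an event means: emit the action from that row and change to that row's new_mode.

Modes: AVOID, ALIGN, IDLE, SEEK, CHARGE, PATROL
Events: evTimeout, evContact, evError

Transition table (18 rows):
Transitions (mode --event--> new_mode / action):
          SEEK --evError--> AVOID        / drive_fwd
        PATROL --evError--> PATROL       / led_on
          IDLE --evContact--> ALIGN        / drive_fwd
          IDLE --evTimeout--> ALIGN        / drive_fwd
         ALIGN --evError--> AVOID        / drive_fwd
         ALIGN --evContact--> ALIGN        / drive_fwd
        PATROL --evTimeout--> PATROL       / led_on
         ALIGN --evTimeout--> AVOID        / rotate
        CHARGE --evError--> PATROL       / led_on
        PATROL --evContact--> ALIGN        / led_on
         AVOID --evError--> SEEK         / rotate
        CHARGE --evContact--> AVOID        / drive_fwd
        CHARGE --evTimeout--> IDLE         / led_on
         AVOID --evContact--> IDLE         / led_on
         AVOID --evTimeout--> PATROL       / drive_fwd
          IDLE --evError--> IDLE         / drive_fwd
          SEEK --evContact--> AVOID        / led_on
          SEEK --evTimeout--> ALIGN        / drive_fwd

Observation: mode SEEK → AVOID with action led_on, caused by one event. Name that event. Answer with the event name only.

try evTimeout: (SEEK, evTimeout) → (ALIGN, drive_fwd)
try evContact: (SEEK, evContact) → (AVOID, led_on)  ← matches
try evError: (SEEK, evError) → (AVOID, drive_fwd)

evContact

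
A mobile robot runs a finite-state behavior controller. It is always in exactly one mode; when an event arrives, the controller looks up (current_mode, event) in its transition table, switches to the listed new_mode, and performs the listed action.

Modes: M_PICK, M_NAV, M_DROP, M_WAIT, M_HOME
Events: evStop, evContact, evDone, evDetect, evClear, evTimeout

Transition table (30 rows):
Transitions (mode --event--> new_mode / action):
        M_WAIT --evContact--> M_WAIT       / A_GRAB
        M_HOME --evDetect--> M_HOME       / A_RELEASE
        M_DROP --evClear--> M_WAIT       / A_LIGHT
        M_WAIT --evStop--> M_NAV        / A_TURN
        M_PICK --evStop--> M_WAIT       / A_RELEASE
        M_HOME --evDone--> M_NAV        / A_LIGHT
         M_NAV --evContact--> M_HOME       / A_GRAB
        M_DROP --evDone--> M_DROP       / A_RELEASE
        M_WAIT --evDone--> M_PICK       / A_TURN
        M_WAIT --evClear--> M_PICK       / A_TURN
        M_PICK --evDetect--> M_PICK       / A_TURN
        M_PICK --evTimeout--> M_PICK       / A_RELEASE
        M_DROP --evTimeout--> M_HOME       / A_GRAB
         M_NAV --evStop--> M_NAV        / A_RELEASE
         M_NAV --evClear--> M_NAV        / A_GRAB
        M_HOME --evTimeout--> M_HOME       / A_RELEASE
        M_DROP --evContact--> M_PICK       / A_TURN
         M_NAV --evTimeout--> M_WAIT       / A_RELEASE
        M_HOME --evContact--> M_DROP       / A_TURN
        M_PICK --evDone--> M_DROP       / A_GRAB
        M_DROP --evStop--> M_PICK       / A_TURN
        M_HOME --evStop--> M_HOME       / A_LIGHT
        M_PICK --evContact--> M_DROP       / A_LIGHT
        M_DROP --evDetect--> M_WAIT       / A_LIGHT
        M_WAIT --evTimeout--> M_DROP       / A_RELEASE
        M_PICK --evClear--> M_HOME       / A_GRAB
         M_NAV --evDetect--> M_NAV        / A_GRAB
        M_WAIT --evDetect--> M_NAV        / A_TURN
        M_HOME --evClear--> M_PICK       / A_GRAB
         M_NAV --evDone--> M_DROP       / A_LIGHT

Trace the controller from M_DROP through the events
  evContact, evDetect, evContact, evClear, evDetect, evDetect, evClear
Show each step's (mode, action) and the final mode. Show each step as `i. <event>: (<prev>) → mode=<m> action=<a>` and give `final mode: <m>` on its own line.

1. evContact: (M_DROP) → mode=M_PICK action=A_TURN
2. evDetect: (M_PICK) → mode=M_PICK action=A_TURN
3. evContact: (M_PICK) → mode=M_DROP action=A_LIGHT
4. evClear: (M_DROP) → mode=M_WAIT action=A_LIGHT
5. evDetect: (M_WAIT) → mode=M_NAV action=A_TURN
6. evDetect: (M_NAV) → mode=M_NAV action=A_GRAB
7. evClear: (M_NAV) → mode=M_NAV action=A_GRAB

final mode: M_NAV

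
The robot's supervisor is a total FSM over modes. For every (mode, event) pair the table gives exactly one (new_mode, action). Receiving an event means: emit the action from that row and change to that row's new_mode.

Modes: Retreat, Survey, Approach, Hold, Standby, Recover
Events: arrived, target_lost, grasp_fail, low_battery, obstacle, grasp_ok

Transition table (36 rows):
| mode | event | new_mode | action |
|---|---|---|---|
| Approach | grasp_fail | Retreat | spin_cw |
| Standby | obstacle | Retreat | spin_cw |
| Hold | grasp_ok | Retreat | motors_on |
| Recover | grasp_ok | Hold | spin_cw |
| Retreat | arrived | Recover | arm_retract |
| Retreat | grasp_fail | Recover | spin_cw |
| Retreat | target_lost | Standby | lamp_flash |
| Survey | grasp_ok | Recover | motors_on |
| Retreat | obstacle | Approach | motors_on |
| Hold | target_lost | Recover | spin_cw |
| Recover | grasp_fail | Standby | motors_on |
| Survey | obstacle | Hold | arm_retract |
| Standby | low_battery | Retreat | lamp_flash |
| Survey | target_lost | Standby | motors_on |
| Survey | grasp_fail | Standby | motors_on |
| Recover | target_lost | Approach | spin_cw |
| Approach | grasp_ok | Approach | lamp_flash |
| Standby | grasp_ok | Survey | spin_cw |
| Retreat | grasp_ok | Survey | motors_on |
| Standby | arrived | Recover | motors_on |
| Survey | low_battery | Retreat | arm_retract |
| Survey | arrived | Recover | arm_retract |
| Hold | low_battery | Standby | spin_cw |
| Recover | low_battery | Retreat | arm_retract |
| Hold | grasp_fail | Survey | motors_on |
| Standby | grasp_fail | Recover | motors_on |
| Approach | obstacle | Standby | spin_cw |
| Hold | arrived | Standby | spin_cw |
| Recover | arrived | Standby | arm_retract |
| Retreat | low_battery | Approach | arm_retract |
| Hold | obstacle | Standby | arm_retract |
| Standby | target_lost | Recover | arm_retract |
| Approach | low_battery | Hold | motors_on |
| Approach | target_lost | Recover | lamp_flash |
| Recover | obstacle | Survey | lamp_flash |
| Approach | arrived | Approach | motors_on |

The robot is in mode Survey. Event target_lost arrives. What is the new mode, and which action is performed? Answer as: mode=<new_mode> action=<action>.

current mode = Survey; filter table to that mode:
  (Survey, grasp_ok) → (Recover, motors_on)
  (Survey, obstacle) → (Hold, arm_retract)
  (Survey, target_lost) → (Standby, motors_on)  ← event matches
  (Survey, grasp_fail) → (Standby, motors_on)
  (Survey, low_battery) → (Retreat, arm_retract)
  (Survey, arrived) → (Recover, arm_retract)
event = target_lost selects (Standby, motors_on)

mode=Standby action=motors_on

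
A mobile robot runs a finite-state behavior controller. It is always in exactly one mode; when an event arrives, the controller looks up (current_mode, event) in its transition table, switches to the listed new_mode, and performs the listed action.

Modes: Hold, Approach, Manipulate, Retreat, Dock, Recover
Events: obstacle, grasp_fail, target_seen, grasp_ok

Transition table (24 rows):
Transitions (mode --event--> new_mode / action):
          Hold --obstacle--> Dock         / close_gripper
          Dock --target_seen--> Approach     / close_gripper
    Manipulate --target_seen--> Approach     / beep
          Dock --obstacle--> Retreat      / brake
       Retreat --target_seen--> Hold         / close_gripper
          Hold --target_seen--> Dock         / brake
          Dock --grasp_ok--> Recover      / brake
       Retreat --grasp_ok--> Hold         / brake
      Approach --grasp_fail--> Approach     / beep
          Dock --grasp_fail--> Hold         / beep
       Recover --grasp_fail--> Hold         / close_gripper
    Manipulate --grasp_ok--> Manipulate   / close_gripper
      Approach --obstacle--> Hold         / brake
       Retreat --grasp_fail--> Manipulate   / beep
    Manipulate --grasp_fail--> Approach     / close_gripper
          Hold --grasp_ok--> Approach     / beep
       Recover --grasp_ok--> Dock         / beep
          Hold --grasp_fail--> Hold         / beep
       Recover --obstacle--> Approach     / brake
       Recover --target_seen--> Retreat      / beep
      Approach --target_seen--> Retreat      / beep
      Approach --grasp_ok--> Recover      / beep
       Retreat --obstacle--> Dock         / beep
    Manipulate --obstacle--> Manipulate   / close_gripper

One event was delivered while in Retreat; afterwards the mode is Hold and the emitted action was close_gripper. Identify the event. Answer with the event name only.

try obstacle: (Retreat, obstacle) → (Dock, beep)
try grasp_fail: (Retreat, grasp_fail) → (Manipulate, beep)
try target_seen: (Retreat, target_seen) → (Hold, close_gripper)  ← matches
try grasp_ok: (Retreat, grasp_ok) → (Hold, brake)

target_seen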